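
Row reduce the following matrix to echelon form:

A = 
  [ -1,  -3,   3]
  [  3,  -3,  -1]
Row operations:
R2 → R2 + (3)·R1

Resulting echelon form:
REF = 
  [ -1,  -3,   3]
  [  0, -12,   8]

Rank = 2 (number of non-zero pivot rows).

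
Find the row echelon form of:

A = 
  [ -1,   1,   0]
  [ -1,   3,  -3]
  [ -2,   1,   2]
Row operations:
R2 → R2 - (1)·R1
R3 → R3 - (2)·R1
R3 → R3 + (1/2)·R2

Resulting echelon form:
REF = 
  [ -1,   1,   0]
  [  0,   2,  -3]
  [  0,   0, 1/2]

Rank = 3 (number of non-zero pivot rows).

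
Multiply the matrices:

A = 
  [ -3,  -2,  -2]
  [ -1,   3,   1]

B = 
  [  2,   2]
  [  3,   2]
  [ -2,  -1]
AB = 
  [ -8,  -8]
  [  5,   3]

A is 2×3 and B is 3×2, so AB is 2×2. Each entry is (row of A)·(column of B):
AB[1,1] = (-3)(2) + (-2)(3) + (-2)(-2) = -8
AB[1,2] = (-3)(2) + (-2)(2) + (-2)(-1) = -8
AB[2,1] = (-1)(2) + (3)(3) + (1)(-2) = 5
AB[2,2] = (-1)(2) + (3)(2) + (1)(-1) = 3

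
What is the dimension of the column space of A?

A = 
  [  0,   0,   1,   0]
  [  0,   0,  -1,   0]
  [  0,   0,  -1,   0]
Row reduce:
R2 → R2 + (1)·R1
R3 → R3 + (1)·R1
REF = 
  [  0,   0,   1,   0]
  [  0,   0,   0,   0]
  [  0,   0,   0,   0]
Pivot columns: 3 → 1 pivot.
dim(Col(A)) = number of pivot columns = 1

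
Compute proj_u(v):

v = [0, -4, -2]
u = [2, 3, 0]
v·u = (0)(2) + (-4)(3) + (-2)(0) = -12
u·u = (2)² + (3)² + (0)² = 13
proj_u(v) = (v·u / u·u) × u = (-12/13) × u

proj_u(v) = [-24/13, -36/13, 0]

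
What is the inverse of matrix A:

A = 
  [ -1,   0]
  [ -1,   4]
det(A) = (-1)(4) - (0)(-1) = -4
For a 2×2 matrix, A⁻¹ = (1/det(A)) · [[d, -b], [-c, a]]
    = (-1/4) · [[4, 0], [1, -1]]

A⁻¹ = 
  [  -1,    0]
  [-1/4,  1/4]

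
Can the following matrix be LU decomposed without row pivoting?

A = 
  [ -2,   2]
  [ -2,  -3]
Yes.
A[1,1] = -2 ≠ 0, so Gaussian elimination proceeds without a row swap: multiplier ℓ₂₁ = (-2)/(-2) = 1, and U[2,2] = -3 - (1)(2) = -5.
L = 
  [  1,   0]
  [  1,   1]
U = 
  [ -2,   2]
  [  0,  -5]
Check row 2 of LU: [(1)(-2), (1)(2) + (-5)] = [-2, -3] = row 2 of A ✓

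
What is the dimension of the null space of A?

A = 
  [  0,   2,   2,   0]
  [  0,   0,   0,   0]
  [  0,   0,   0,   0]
nullity(A) = 3

Row reduce:
(no row operations needed)
REF = 
  [  0,   2,   2,   0]
  [  0,   0,   0,   0]
  [  0,   0,   0,   0]
Pivot columns: 2 → 1 pivot.
rank(A) = 1, so nullity(A) = 4 - 1 = 3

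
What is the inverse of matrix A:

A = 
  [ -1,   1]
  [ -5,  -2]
det(A) = (-1)(-2) - (1)(-5) = 7
For a 2×2 matrix, A⁻¹ = (1/det(A)) · [[d, -b], [-c, a]]
    = (1/7) · [[-2, -1], [5, -1]]

A⁻¹ = 
  [-2/7, -1/7]
  [ 5/7, -1/7]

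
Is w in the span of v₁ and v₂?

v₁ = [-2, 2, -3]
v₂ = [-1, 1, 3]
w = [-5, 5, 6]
Yes

Form the augmented matrix and row-reduce:
[v₁|v₂|w] = 
  [ -2,  -1,  -5]
  [  2,   1,   5]
  [ -3,   3,   6]
R2 → R2 + (1)·R1
R3 → R3 - (3/2)·R1
Swap R2 ↔ R3
REF = 
  [  -2,   -1,   -5]
  [   0,  9/2, 27/2]
  [   0,    0,    0]

No row of the form [0 0 | nonzero], so the system is consistent. Back-substitution gives c₁ = 1, c₂ = 3: w = (1)·v₁ + (3)·v₂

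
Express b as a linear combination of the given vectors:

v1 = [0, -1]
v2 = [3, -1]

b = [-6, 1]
c1 = 1, c2 = -2

b = 1·v1 + -2·v2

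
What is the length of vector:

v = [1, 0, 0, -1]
1.414

||v||₂ = √((1)² + (0)² + (0)² + (-1)²) = √2 = 1.414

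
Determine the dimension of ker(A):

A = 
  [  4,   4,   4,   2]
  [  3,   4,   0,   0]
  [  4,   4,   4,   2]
nullity(A) = 2

Row reduce:
R2 → R2 - (3/4)·R1
R3 → R3 - (1)·R1
REF = 
  [   4,    4,    4,    2]
  [   0,    1,   -3, -3/2]
  [   0,    0,    0,    0]
Pivot columns: 1, 2 → 2 pivots.
rank(A) = 2, so nullity(A) = 4 - 2 = 2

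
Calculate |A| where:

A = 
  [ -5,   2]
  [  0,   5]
-25

For a 2×2 matrix, det = ad - bc = (-5)(5) - (2)(0) = -25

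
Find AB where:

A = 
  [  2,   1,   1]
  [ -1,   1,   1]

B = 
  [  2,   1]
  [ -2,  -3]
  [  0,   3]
A is 2×3 and B is 3×2, so AB is 2×2. Each entry is (row of A)·(column of B):
AB[1,1] = (2)(2) + (1)(-2) + (1)(0) = 2
AB[1,2] = (2)(1) + (1)(-3) + (1)(3) = 2
AB[2,1] = (-1)(2) + (1)(-2) + (1)(0) = -4
AB[2,2] = (-1)(1) + (1)(-3) + (1)(3) = -1

AB = 
  [  2,   2]
  [ -4,  -1]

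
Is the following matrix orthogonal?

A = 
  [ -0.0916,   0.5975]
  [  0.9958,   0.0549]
No

AᵀA = 
  [  1,  -0.0001]
  [ -0.0001,   0.3600]
≠ I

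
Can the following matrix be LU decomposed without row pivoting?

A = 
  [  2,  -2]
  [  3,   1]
Yes.
A[1,1] = 2 ≠ 0, so Gaussian elimination proceeds without a row swap: multiplier ℓ₂₁ = (3)/(2) = 3/2, and U[2,2] = 1 - (3/2)(-2) = 4.
L = 
  [  1,   0]
  [3/2,   1]
U = 
  [  2,  -2]
  [  0,   4]
Check row 2 of LU: [(3/2)(2), (3/2)(-2) + 4] = [3, 1] = row 2 of A ✓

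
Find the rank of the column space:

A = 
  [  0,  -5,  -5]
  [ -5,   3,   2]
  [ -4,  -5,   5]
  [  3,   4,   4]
dim(Col(A)) = 3

Row reduce:
Swap R1 ↔ R2
R3 → R3 - (4/5)·R1
R4 → R4 + (3/5)·R1
R3 → R3 - (37/25)·R2
R4 → R4 + (29/25)·R2
R4 → R4 + (1/18)·R3
REF = 
  [  -5,    3,    2]
  [   0,   -5,   -5]
  [   0,    0, 54/5]
  [   0,    0,    0]
Pivot columns: 1, 2, 3 → 3 pivots.
dim(Col(A)) = number of pivot columns = 3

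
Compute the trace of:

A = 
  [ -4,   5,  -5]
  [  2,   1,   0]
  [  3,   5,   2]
-1

tr(A) = -4 + 1 + 2 = -1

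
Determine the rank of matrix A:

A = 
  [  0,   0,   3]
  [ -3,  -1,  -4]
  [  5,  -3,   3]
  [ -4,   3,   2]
Row reduce:
Swap R1 ↔ R2
R3 → R3 + (5/3)·R1
R4 → R4 - (4/3)·R1
Swap R2 ↔ R3
R4 → R4 + (13/14)·R2
R4 → R4 - (55/42)·R3
REF = 
  [   -3,    -1,    -4]
  [    0, -14/3, -11/3]
  [    0,     0,     3]
  [    0,     0,     0]
Pivot columns: 1, 2, 3 → 3 pivots.

rank(A) = 3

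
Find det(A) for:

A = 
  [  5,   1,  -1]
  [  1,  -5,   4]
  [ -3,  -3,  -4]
170

Cofactor expansion along row 1:
det(A) = (5)·((-5)(-4) - (4)(-3)) - (1)·((1)(-4) - (4)(-3)) + (-1)·((1)(-3) - (-5)(-3))
  = (5)(32) - (1)(8) + (-1)(-18)
  = 170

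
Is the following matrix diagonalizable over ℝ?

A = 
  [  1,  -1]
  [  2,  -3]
Yes

tr(A) = -2, det(A) = -1
Characteristic polynomial: λ² - tr(A)λ + det(A) = λ² + 2λ - 1
λ² + 2λ - 1 = 0  ⇒  λ = (-2 ± √((2)² - 4·(-1)))/2 = (-2 ± √(8))/2
  = -1 + √2,  -1 - √2
Eigenvalues: -1 + √2, -1 - √2  (≈ 0.4142, -2.414)
The two irrational eigenvalues are distinct (simple), so each has alg. mult. = geom. mult. = 1.
Sum of geometric multiplicities equals n, so A has n independent eigenvectors.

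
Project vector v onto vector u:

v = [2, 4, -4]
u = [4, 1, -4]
proj_u(v) = [112/33, 28/33, -112/33]

v·u = (2)(4) + (4)(1) + (-4)(-4) = 28
u·u = (4)² + (1)² + (-4)² = 33
proj_u(v) = (v·u / u·u) × u = (28/33) × u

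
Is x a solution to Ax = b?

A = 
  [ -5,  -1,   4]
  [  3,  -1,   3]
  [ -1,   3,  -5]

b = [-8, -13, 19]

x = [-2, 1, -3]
No

Ax = [-3, -16, 20] ≠ b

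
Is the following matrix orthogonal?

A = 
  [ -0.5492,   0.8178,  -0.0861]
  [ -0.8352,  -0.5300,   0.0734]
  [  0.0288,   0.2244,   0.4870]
No

AᵀA = 
  [  1,   0,   0]
  [  0,   1.0001,   0]
  [  0,   0,   0.2500]
≠ I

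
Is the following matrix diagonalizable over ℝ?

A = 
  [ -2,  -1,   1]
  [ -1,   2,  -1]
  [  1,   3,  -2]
Yes

Characteristic polynomial: det(λI - A) = λ³ + 2λ² - 3λ
The constant term is 0, so λ = 0 is a root: p(λ) = λ(λ² + 2λ - 3)
λ² + 2λ - 3 = (λ + 3)(λ - 1)
Eigenvalues: 0, 1, -3
λ=-3: alg. mult. = 1, geom. mult. = 3 - rank(A - (-3)I) = 3 - 2 = 1
λ=0: alg. mult. = 1, geom. mult. = 3 - rank(A - (0)I) = 3 - 2 = 1
λ=1: alg. mult. = 1, geom. mult. = 3 - rank(A - (1)I) = 3 - 2 = 1
Sum of geometric multiplicities equals n, so A has n independent eigenvectors.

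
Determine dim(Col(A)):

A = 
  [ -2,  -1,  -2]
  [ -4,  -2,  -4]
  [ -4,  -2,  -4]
Row reduce:
R2 → R2 - (2)·R1
R3 → R3 - (2)·R1
REF = 
  [ -2,  -1,  -2]
  [  0,   0,   0]
  [  0,   0,   0]
Pivot columns: 1 → 1 pivot.
dim(Col(A)) = number of pivot columns = 1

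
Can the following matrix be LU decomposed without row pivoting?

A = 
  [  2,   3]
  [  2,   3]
Yes.
A[1,1] = 2 ≠ 0, so Gaussian elimination proceeds without a row swap: multiplier ℓ₂₁ = (2)/(2) = 1, and U[2,2] = 3 - (1)(3) = 0.
L = 
  [  1,   0]
  [  1,   1]
U = 
  [  2,   3]
  [  0,   0]
Check row 2 of LU: [(1)(2), (1)(3) + 0] = [2, 3] = row 2 of A ✓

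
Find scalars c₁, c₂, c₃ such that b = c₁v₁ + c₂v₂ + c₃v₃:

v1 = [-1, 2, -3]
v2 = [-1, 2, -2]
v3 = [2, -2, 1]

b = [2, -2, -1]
c1 = 2, c2 = -2, c3 = 1

b = 2·v1 + -2·v2 + 1·v3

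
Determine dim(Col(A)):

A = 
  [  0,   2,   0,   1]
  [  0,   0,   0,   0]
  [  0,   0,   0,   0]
Row reduce:
(no row operations needed)
REF = 
  [  0,   2,   0,   1]
  [  0,   0,   0,   0]
  [  0,   0,   0,   0]
Pivot columns: 2 → 1 pivot.
dim(Col(A)) = number of pivot columns = 1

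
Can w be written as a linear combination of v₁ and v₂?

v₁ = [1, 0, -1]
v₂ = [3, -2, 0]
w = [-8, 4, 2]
Yes

Form the augmented matrix and row-reduce:
[v₁|v₂|w] = 
  [  1,   3,  -8]
  [  0,  -2,   4]
  [ -1,   0,   2]
R3 → R3 + (1)·R1
R3 → R3 + (3/2)·R2
REF = 
  [  1,   3,  -8]
  [  0,  -2,   4]
  [  0,   0,   0]

No row of the form [0 0 | nonzero], so the system is consistent. Back-substitution gives c₁ = -2, c₂ = -2: w = (-2)·v₁ + (-2)·v₂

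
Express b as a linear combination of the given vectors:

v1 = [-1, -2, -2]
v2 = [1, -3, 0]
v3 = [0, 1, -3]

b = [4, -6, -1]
c1 = -1, c2 = 3, c3 = 1

b = -1·v1 + 3·v2 + 1·v3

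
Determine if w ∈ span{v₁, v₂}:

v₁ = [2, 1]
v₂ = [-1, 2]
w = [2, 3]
Yes

Form the augmented matrix and row-reduce:
[v₁|v₂|w] = 
  [  2,  -1,   2]
  [  1,   2,   3]
R2 → R2 - (1/2)·R1
REF = 
  [  2,  -1,   2]
  [  0, 5/2,   2]

No row of the form [0 0 | nonzero], so the system is consistent. Back-substitution gives c₁ = 7/5, c₂ = 4/5: w = (7/5)·v₁ + (4/5)·v₂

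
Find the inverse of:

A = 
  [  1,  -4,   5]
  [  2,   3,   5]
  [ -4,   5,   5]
det(A) = (1)·((3)(5) - (5)(5)) - (-4)·((2)(5) - (5)(-4)) + (5)·((2)(5) - (3)(-4))
  = (1)(-10) - (-4)(30) + (5)(22)
  = 220
det(A) = 220 ≠ 0, so A is invertible.

Cofactors Cᵢⱼ = (-1)ⁱ⁺ʲ·Mᵢⱼ:
C = 
  [-10, -30,  22]
  [ 45,  25,  11]
  [-35,   5,  11]

adj(A) = Cᵀ:
adj(A) = 
  [-10,  45, -35]
  [-30,  25,   5]
  [ 22,  11,  11]

A⁻¹ = (1/220) · adj(A):
A⁻¹ = 
  [-1/22,  9/44, -7/44]
  [-3/22,  5/44,  1/44]
  [ 1/10,  1/20,  1/20]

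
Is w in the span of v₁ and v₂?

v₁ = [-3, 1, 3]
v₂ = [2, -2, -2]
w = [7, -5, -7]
Yes

Form the augmented matrix and row-reduce:
[v₁|v₂|w] = 
  [ -3,   2,   7]
  [  1,  -2,  -5]
  [  3,  -2,  -7]
R2 → R2 + (1/3)·R1
R3 → R3 + (1)·R1
REF = 
  [  -3,    2,    7]
  [   0, -4/3, -8/3]
  [   0,    0,    0]

No row of the form [0 0 | nonzero], so the system is consistent. Back-substitution gives c₁ = -1, c₂ = 2: w = (-1)·v₁ + (2)·v₂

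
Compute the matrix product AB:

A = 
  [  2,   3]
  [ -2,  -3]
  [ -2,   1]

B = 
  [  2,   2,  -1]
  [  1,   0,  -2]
A is 3×2 and B is 2×3, so AB is 3×3. Each entry is (row of A)·(column of B):
AB[1,1] = (2)(2) + (3)(1) = 7
AB[1,2] = (2)(2) + (3)(0) = 4
AB[1,3] = (2)(-1) + (3)(-2) = -8
AB[2,1] = (-2)(2) + (-3)(1) = -7
AB[2,2] = (-2)(2) + (-3)(0) = -4
AB[2,3] = (-2)(-1) + (-3)(-2) = 8
AB[3,1] = (-2)(2) + (1)(1) = -3
AB[3,2] = (-2)(2) + (1)(0) = -4
AB[3,3] = (-2)(-1) + (1)(-2) = 0

AB = 
  [  7,   4,  -8]
  [ -7,  -4,   8]
  [ -3,  -4,   0]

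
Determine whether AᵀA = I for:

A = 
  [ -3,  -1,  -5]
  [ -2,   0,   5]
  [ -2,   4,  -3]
No

AᵀA = 
  [ 17,  -5,  11]
  [ -5,  17,  -7]
  [ 11,  -7,  59]
≠ I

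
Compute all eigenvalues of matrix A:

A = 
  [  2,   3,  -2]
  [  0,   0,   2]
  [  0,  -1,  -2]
λ = 2, -1 + i, -1 - i  (≈ 2, -1 + 1i, -1 - 1i)

Characteristic polynomial: det(λI - A) = λ³ - 2λ - 4
Testing integer divisors of the constant term: p(2) = 0, so (λ - 2) is a factor:
p(λ) = (λ - 2)(λ² + 2λ + 2)
λ² + 2λ + 2 = 0  ⇒  λ = (-2 ± √((2)² - 4·(2)))/2 = (-2 ± √(-4))/2
  = -1 + i,  -1 - i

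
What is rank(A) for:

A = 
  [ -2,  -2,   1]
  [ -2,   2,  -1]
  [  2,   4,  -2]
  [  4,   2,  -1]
Row reduce:
R2 → R2 - (1)·R1
R3 → R3 + (1)·R1
R4 → R4 + (2)·R1
R3 → R3 - (1/2)·R2
R4 → R4 + (1/2)·R2
REF = 
  [ -2,  -2,   1]
  [  0,   4,  -2]
  [  0,   0,   0]
  [  0,   0,   0]
Pivot columns: 1, 2 → 2 pivots.

rank(A) = 2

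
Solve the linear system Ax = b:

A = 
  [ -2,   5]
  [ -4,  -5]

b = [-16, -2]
Row reduce the augmented matrix [A|b]:
R2 → R2 - (2)·R1
REF = 
  [ -2,   5, -16]
  [  0, -15,  30]

Back-substitution:
x₂ = 30 / (-15) = -2
x₁ = (-16 - (5)(-2)) / (-2) = 3

x = [3, -2]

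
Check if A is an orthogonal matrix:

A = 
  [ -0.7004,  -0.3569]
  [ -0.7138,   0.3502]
No

AᵀA = 
  [  1.0001,   0]
  [  0,   0.2500]
≠ I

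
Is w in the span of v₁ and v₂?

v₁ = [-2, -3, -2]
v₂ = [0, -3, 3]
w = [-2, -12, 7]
Yes

Form the augmented matrix and row-reduce:
[v₁|v₂|w] = 
  [ -2,   0,  -2]
  [ -3,  -3, -12]
  [ -2,   3,   7]
R2 → R2 - (3/2)·R1
R3 → R3 - (1)·R1
R3 → R3 + (1)·R2
REF = 
  [ -2,   0,  -2]
  [  0,  -3,  -9]
  [  0,   0,   0]

No row of the form [0 0 | nonzero], so the system is consistent. Back-substitution gives c₁ = 1, c₂ = 3: w = (1)·v₁ + (3)·v₂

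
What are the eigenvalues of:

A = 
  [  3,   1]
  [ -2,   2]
tr(A) = 5, det(A) = 8
Characteristic polynomial: λ² - tr(A)λ + det(A) = λ² - 5λ + 8
λ² - 5λ + 8 = 0  ⇒  λ = (5 ± √((-5)² - 4·(8)))/2 = (5 ± √(-7))/2
  = (5 + i√7)/2,  (5 - i√7)/2

λ = (5 + i√7)/2, (5 - i√7)/2  (≈ 2.5 + 1.323i, 2.5 - 1.323i)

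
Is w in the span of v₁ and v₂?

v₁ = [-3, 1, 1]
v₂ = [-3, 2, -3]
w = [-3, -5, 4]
No

Form the augmented matrix and row-reduce:
[v₁|v₂|w] = 
  [ -3,  -3,  -3]
  [  1,   2,  -5]
  [  1,  -3,   4]
R2 → R2 + (1/3)·R1
R3 → R3 + (1/3)·R1
R3 → R3 + (4)·R2
REF = 
  [ -3,  -3,  -3]
  [  0,   1,  -6]
  [  0,   0, -21]

Row 3 reads [0 0 | -21], i.e. 0 = -21, so the system is inconsistent and w ∉ span{v₁, v₂}.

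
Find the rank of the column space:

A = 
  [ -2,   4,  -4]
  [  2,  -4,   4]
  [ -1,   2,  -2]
dim(Col(A)) = 1

Row reduce:
R2 → R2 + (1)·R1
R3 → R3 - (1/2)·R1
REF = 
  [ -2,   4,  -4]
  [  0,   0,   0]
  [  0,   0,   0]
Pivot columns: 1 → 1 pivot.
dim(Col(A)) = number of pivot columns = 1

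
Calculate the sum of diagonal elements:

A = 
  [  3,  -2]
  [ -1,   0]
3

tr(A) = 3 + 0 = 3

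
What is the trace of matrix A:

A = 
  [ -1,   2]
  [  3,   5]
4

tr(A) = -1 + 5 = 4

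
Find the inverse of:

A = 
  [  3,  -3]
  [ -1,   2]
det(A) = (3)(2) - (-3)(-1) = 3
For a 2×2 matrix, A⁻¹ = (1/det(A)) · [[d, -b], [-c, a]]
    = (1/3) · [[2, 3], [1, 3]]

A⁻¹ = 
  [2/3,   1]
  [1/3,   1]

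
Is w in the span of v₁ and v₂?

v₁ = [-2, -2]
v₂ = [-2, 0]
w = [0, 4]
Yes

Form the augmented matrix and row-reduce:
[v₁|v₂|w] = 
  [ -2,  -2,   0]
  [ -2,   0,   4]
R2 → R2 - (1)·R1
REF = 
  [ -2,  -2,   0]
  [  0,   2,   4]

No row of the form [0 0 | nonzero], so the system is consistent. Back-substitution gives c₁ = -2, c₂ = 2: w = (-2)·v₁ + (2)·v₂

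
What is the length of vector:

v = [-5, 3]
5.831

||v||₂ = √((-5)² + (3)²) = √34 = 5.831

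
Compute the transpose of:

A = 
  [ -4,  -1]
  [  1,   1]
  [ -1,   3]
Aᵀ = 
  [ -4,   1,  -1]
  [ -1,   1,   3]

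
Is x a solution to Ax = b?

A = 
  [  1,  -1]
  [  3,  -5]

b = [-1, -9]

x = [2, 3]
Yes

Ax = [-1, -9] = b ✓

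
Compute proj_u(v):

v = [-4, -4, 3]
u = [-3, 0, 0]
v·u = (-4)(-3) + (-4)(0) + (3)(0) = 12
u·u = (-3)² + (0)² + (0)² = 9
proj_u(v) = (v·u / u·u) × u = (12/9) × u = (4/3) × u

proj_u(v) = [-4, 0, 0]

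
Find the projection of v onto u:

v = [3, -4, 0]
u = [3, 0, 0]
proj_u(v) = [3, 0, 0]

v·u = (3)(3) + (-4)(0) + (0)(0) = 9
u·u = (3)² + (0)² + (0)² = 9
proj_u(v) = (v·u / u·u) × u = (9/9) × u = (1) × u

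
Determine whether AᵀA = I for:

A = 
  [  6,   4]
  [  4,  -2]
No

AᵀA = 
  [ 52,  16]
  [ 16,  20]
≠ I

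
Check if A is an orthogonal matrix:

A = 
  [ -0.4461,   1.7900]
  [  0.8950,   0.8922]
No

AᵀA = 
  [  1,   0]
  [  0,   4.0001]
≠ I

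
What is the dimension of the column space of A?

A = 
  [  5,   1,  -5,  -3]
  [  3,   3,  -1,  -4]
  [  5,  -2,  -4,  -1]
Row reduce:
R2 → R2 - (3/5)·R1
R3 → R3 - (1)·R1
R3 → R3 + (5/4)·R2
REF = 
  [    5,     1,    -5,    -3]
  [    0,  12/5,     2, -11/5]
  [    0,     0,   7/2,  -3/4]
Pivot columns: 1, 2, 3 → 3 pivots.
dim(Col(A)) = number of pivot columns = 3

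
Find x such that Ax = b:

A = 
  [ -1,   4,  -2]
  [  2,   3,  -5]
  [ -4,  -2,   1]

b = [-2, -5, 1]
Row reduce the augmented matrix [A|b]:
R2 → R2 + (2)·R1
R3 → R3 - (4)·R1
R3 → R3 + (18/11)·R2
REF = 
  [    -1,      4,     -2,     -2]
  [     0,     11,     -9,     -9]
  [     0,      0, -63/11, -63/11]

Back-substitution:
x₃ = (-63/11) / (-63/11) = 1
x₂ = (-9 - (-9)(1)) / 11 = 0
x₁ = (-2 - (4)(0) - (-2)(1)) / (-1) = 0

x = [0, 0, 1]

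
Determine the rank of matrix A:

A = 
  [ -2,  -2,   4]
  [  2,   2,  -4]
Row reduce:
R2 → R2 + (1)·R1
REF = 
  [ -2,  -2,   4]
  [  0,   0,   0]
Pivot columns: 1 → 1 pivot.

rank(A) = 1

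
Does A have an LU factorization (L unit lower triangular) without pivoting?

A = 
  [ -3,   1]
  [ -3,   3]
Yes.
A[1,1] = -3 ≠ 0, so Gaussian elimination proceeds without a row swap: multiplier ℓ₂₁ = (-3)/(-3) = 1, and U[2,2] = 3 - (1)(1) = 2.
L = 
  [  1,   0]
  [  1,   1]
U = 
  [ -3,   1]
  [  0,   2]
Check row 2 of LU: [(1)(-3), (1)(1) + 2] = [-3, 3] = row 2 of A ✓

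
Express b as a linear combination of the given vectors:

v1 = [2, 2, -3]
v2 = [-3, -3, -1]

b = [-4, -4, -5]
c1 = 1, c2 = 2

b = 1·v1 + 2·v2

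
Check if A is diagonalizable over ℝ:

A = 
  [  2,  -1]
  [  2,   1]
No

tr(A) = 3, det(A) = 4
Characteristic polynomial: λ² - tr(A)λ + det(A) = λ² - 3λ + 4
λ² - 3λ + 4 = 0  ⇒  λ = (3 ± √((-3)² - 4·(4)))/2 = (3 ± √(-7))/2
  = (3 + i√7)/2,  (3 - i√7)/2
Eigenvalues: (3 + i√7)/2, (3 - i√7)/2  (≈ 1.5 + 1.323i, 1.5 - 1.323i)
Has complex eigenvalues (not diagonalizable over ℝ).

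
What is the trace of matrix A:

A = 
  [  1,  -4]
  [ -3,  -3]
-2

tr(A) = 1 + -3 = -2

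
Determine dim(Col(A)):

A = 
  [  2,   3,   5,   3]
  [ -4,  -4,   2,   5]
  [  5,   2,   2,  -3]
dim(Col(A)) = 3

Row reduce:
R2 → R2 + (2)·R1
R3 → R3 - (5/2)·R1
R3 → R3 + (11/4)·R2
REF = 
  [   2,    3,    5,    3]
  [   0,    2,   12,   11]
  [   0,    0, 45/2, 79/4]
Pivot columns: 1, 2, 3 → 3 pivots.
dim(Col(A)) = number of pivot columns = 3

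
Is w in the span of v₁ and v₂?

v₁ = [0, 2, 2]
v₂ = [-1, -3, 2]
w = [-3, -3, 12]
Yes

Form the augmented matrix and row-reduce:
[v₁|v₂|w] = 
  [  0,  -1,  -3]
  [  2,  -3,  -3]
  [  2,   2,  12]
Swap R1 ↔ R2
R3 → R3 - (1)·R1
R3 → R3 + (5)·R2
REF = 
  [  2,  -3,  -3]
  [  0,  -1,  -3]
  [  0,   0,   0]

No row of the form [0 0 | nonzero], so the system is consistent. Back-substitution gives c₁ = 3, c₂ = 3: w = (3)·v₁ + (3)·v₂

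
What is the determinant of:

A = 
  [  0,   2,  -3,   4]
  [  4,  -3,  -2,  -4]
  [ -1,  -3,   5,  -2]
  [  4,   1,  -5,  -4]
36

Cofactor expansion along row 1: det(A) = a₁₁M₁₁ - a₁₂M₁₂ + a₁₃M₁₃ - a₁₄M₁₄

M₁₁ = det[[-3, -2, -4]; [-3, 5, -2]; [1, -5, -4]]
  = (-3)·((5)(-4) - (-2)(-5)) - (-2)·((-3)(-4) - (-2)(1)) + (-4)·((-3)(-5) - (5)(1))
  = (-3)(-30) - (-2)(14) + (-4)(10)
  = 78
M₁₂ = det[[4, -2, -4]; [-1, 5, -2]; [4, -5, -4]]
  = (4)·((5)(-4) - (-2)(-5)) - (-2)·((-1)(-4) - (-2)(4)) + (-4)·((-1)(-5) - (5)(4))
  = (4)(-30) - (-2)(12) + (-4)(-15)
  = -36
M₁₃ = det[[4, -3, -4]; [-1, -3, -2]; [4, 1, -4]]
  = (4)·((-3)(-4) - (-2)(1)) - (-3)·((-1)(-4) - (-2)(4)) + (-4)·((-1)(1) - (-3)(4))
  = (4)(14) - (-3)(12) + (-4)(11)
  = 48
M₁₄ = det[[4, -3, -2]; [-1, -3, 5]; [4, 1, -5]]
  = (4)·((-3)(-5) - (5)(1)) - (-3)·((-1)(-5) - (5)(4)) + (-2)·((-1)(1) - (-3)(4))
  = (4)(10) - (-3)(-15) + (-2)(11)
  = -27

det(A) = (0)(78) - (2)(-36) + (-3)(48) - (4)(-27) = 36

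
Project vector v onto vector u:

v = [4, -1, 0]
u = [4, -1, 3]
proj_u(v) = [34/13, -17/26, 51/26]

v·u = (4)(4) + (-1)(-1) + (0)(3) = 17
u·u = (4)² + (-1)² + (3)² = 26
proj_u(v) = (v·u / u·u) × u = (17/26) × u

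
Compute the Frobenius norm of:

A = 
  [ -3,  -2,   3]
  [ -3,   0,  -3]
||A||_F = 6.325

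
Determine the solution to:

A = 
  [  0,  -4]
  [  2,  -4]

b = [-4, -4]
Row reduce the augmented matrix [A|b]:
Swap R1 ↔ R2
REF = 
  [  2,  -4,  -4]
  [  0,  -4,  -4]

Back-substitution:
x₂ = (-4) / (-4) = 1
x₁ = (-4 - (-4)(1)) / 2 = 0

x = [0, 1]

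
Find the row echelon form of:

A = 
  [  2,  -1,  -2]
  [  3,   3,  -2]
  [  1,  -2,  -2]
Row operations:
R2 → R2 - (3/2)·R1
R3 → R3 - (1/2)·R1
R3 → R3 + (1/3)·R2

Resulting echelon form:
REF = 
  [   2,   -1,   -2]
  [   0,  9/2,    1]
  [   0,    0, -2/3]

Rank = 3 (number of non-zero pivot rows).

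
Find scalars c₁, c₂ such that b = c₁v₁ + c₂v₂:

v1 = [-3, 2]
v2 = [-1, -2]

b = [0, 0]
c1 = 0, c2 = 0

b = 0·v1 + 0·v2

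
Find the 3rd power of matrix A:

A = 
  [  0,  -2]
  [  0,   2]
A^3 = 
  [  0,  -8]
  [  0,   8]

A² = A·A:
A²[1,1] = (0)(0) + (-2)(0) = 0
A²[1,2] = (0)(-2) + (-2)(2) = -4
A²[2,1] = (0)(0) + (2)(0) = 0
A²[2,2] = (0)(-2) + (2)(2) = 4
A² = 
  [  0,  -4]
  [  0,   4]

A^3 = A^2·A:
A^3[1,1] = (0)(0) + (-4)(0) = 0
A^3[1,2] = (0)(-2) + (-4)(2) = -8
A^3[2,1] = (0)(0) + (4)(0) = 0
A^3[2,2] = (0)(-2) + (4)(2) = 8
A^3 = 
  [  0,  -8]
  [  0,   8]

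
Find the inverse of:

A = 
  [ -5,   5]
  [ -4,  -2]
det(A) = (-5)(-2) - (5)(-4) = 30
For a 2×2 matrix, A⁻¹ = (1/det(A)) · [[d, -b], [-c, a]]
    = (1/30) · [[-2, -5], [4, -5]]

A⁻¹ = 
  [-1/15,  -1/6]
  [ 2/15,  -1/6]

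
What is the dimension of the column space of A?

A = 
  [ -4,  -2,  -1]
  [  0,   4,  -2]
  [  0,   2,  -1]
Row reduce:
R3 → R3 - (1/2)·R2
REF = 
  [ -4,  -2,  -1]
  [  0,   4,  -2]
  [  0,   0,   0]
Pivot columns: 1, 2 → 2 pivots.
dim(Col(A)) = number of pivot columns = 2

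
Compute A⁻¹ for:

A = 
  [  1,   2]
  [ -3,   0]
det(A) = (1)(0) - (2)(-3) = 6
For a 2×2 matrix, A⁻¹ = (1/det(A)) · [[d, -b], [-c, a]]
    = (1/6) · [[0, -2], [3, 1]]

A⁻¹ = 
  [   0, -1/3]
  [ 1/2,  1/6]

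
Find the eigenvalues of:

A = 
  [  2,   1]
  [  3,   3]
λ = (5 + √13)/2, (5 - √13)/2  (≈ 4.303, 0.6972)

tr(A) = 5, det(A) = 3
Characteristic polynomial: λ² - tr(A)λ + det(A) = λ² - 5λ + 3
λ² - 5λ + 3 = 0  ⇒  λ = (5 ± √((-5)² - 4·(3)))/2 = (5 ± √(13))/2
  = (5 + √13)/2,  (5 - √13)/2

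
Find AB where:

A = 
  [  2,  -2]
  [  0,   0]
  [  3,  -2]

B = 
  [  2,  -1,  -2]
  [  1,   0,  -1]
AB = 
  [  2,  -2,  -2]
  [  0,   0,   0]
  [  4,  -3,  -4]

A is 3×2 and B is 2×3, so AB is 3×3. Each entry is (row of A)·(column of B):
AB[1,1] = (2)(2) + (-2)(1) = 2
AB[1,2] = (2)(-1) + (-2)(0) = -2
AB[1,3] = (2)(-2) + (-2)(-1) = -2
AB[2,1] = (0)(2) + (0)(1) = 0
AB[2,2] = (0)(-1) + (0)(0) = 0
AB[2,3] = (0)(-2) + (0)(-1) = 0
AB[3,1] = (3)(2) + (-2)(1) = 4
AB[3,2] = (3)(-1) + (-2)(0) = -3
AB[3,3] = (3)(-2) + (-2)(-1) = -4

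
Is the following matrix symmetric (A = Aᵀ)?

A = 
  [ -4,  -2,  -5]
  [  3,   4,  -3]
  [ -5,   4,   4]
No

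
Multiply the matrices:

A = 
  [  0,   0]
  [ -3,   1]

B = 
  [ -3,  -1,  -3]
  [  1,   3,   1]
AB = 
  [  0,   0,   0]
  [ 10,   6,  10]

A is 2×2 and B is 2×3, so AB is 2×3. Each entry is (row of A)·(column of B):
AB[1,1] = (0)(-3) + (0)(1) = 0
AB[1,2] = (0)(-1) + (0)(3) = 0
AB[1,3] = (0)(-3) + (0)(1) = 0
AB[2,1] = (-3)(-3) + (1)(1) = 10
AB[2,2] = (-3)(-1) + (1)(3) = 6
AB[2,3] = (-3)(-3) + (1)(1) = 10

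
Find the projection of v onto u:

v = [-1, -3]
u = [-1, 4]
proj_u(v) = [11/17, -44/17]

v·u = (-1)(-1) + (-3)(4) = -11
u·u = (-1)² + (4)² = 17
proj_u(v) = (v·u / u·u) × u = (-11/17) × u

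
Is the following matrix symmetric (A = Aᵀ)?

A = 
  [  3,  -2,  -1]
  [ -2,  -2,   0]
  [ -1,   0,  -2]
Yes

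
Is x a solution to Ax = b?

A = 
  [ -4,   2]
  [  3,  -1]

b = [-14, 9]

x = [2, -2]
No

Ax = [-12, 8] ≠ b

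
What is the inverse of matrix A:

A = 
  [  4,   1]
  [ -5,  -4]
det(A) = (4)(-4) - (1)(-5) = -11
For a 2×2 matrix, A⁻¹ = (1/det(A)) · [[d, -b], [-c, a]]
    = (-1/11) · [[-4, -1], [5, 4]]

A⁻¹ = 
  [ 4/11,  1/11]
  [-5/11, -4/11]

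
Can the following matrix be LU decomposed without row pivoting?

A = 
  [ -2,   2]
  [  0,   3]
Yes.
A[1,1] = -2 ≠ 0, so Gaussian elimination proceeds without a row swap: multiplier ℓ₂₁ = (0)/(-2) = 0, and U[2,2] = 3 - (0)(2) = 3.
L = 
  [  1,   0]
  [  0,   1]
U = 
  [ -2,   2]
  [  0,   3]
Check row 2 of LU: [(0)(-2), (0)(2) + 3] = [0, 3] = row 2 of A ✓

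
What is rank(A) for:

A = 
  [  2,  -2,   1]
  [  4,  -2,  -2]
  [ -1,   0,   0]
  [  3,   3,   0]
rank(A) = 3

Row reduce:
R2 → R2 - (2)·R1
R3 → R3 + (1/2)·R1
R4 → R4 - (3/2)·R1
R3 → R3 + (1/2)·R2
R4 → R4 - (3)·R2
R4 → R4 + (7)·R3
REF = 
  [   2,   -2,    1]
  [   0,    2,   -4]
  [   0,    0, -3/2]
  [   0,    0,    0]
Pivot columns: 1, 2, 3 → 3 pivots.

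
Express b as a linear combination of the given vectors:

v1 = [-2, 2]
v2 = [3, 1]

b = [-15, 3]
c1 = 3, c2 = -3

b = 3·v1 + -3·v2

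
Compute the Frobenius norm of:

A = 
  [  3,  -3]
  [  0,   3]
||A||_F = 5.196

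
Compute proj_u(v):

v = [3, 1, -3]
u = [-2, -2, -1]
v·u = (3)(-2) + (1)(-2) + (-3)(-1) = -5
u·u = (-2)² + (-2)² + (-1)² = 9
proj_u(v) = (v·u / u·u) × u = (-5/9) × u

proj_u(v) = [10/9, 10/9, 5/9]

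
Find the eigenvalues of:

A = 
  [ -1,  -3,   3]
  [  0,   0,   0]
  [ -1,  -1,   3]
λ = 0, 2, 0

Characteristic polynomial: det(λI - A) = λ³ - 2λ²
The constant term is 0, so λ = 0 is a root: p(λ) = λ(λ² - 2λ)
λ² - 2λ = λ(λ - 2)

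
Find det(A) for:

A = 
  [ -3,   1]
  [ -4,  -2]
For a 2×2 matrix, det = ad - bc = (-3)(-2) - (1)(-4) = 10

det(A) = 10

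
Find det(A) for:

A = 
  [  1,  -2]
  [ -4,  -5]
For a 2×2 matrix, det = ad - bc = (1)(-5) - (-2)(-4) = -13

det(A) = -13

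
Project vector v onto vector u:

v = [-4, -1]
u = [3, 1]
proj_u(v) = [-39/10, -13/10]

v·u = (-4)(3) + (-1)(1) = -13
u·u = (3)² + (1)² = 10
proj_u(v) = (v·u / u·u) × u = (-13/10) × u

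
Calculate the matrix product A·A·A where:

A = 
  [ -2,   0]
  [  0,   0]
A² = A·A:
A²[1,1] = (-2)(-2) + (0)(0) = 4
A²[1,2] = (-2)(0) + (0)(0) = 0
A²[2,1] = (0)(-2) + (0)(0) = 0
A²[2,2] = (0)(0) + (0)(0) = 0
A² = 
  [  4,   0]
  [  0,   0]

A^3 = A^2·A:
A^3[1,1] = (4)(-2) + (0)(0) = -8
A^3[1,2] = (4)(0) + (0)(0) = 0
A^3[2,1] = (0)(-2) + (0)(0) = 0
A^3[2,2] = (0)(0) + (0)(0) = 0
A^3 = 
  [ -8,   0]
  [  0,   0]

Therefore
A^3 = 
  [ -8,   0]
  [  0,   0]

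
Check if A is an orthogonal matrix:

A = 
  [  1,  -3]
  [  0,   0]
No

AᵀA = 
  [  1,  -3]
  [ -3,   9]
≠ I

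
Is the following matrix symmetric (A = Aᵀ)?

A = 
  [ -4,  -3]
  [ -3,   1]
Yes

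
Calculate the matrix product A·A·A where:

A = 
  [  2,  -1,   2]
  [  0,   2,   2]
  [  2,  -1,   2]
A² = A·A:
A²[1,1] = (2)(2) + (-1)(0) + (2)(2) = 8
A²[1,2] = (2)(-1) + (-1)(2) + (2)(-1) = -6
A²[1,3] = (2)(2) + (-1)(2) + (2)(2) = 6
A²[2,1] = (0)(2) + (2)(0) + (2)(2) = 4
A²[2,2] = (0)(-1) + (2)(2) + (2)(-1) = 2
A²[2,3] = (0)(2) + (2)(2) + (2)(2) = 8
A²[3,1] = (2)(2) + (-1)(0) + (2)(2) = 8
A²[3,2] = (2)(-1) + (-1)(2) + (2)(-1) = -6
A²[3,3] = (2)(2) + (-1)(2) + (2)(2) = 6
A² = 
  [  8,  -6,   6]
  [  4,   2,   8]
  [  8,  -6,   6]

A^3 = A^2·A:
A^3[1,1] = (8)(2) + (-6)(0) + (6)(2) = 28
A^3[1,2] = (8)(-1) + (-6)(2) + (6)(-1) = -26
A^3[1,3] = (8)(2) + (-6)(2) + (6)(2) = 16
A^3[2,1] = (4)(2) + (2)(0) + (8)(2) = 24
A^3[2,2] = (4)(-1) + (2)(2) + (8)(-1) = -8
A^3[2,3] = (4)(2) + (2)(2) + (8)(2) = 28
A^3[3,1] = (8)(2) + (-6)(0) + (6)(2) = 28
A^3[3,2] = (8)(-1) + (-6)(2) + (6)(-1) = -26
A^3[3,3] = (8)(2) + (-6)(2) + (6)(2) = 16
A^3 = 
  [ 28, -26,  16]
  [ 24,  -8,  28]
  [ 28, -26,  16]

Therefore
A^3 = 
  [ 28, -26,  16]
  [ 24,  -8,  28]
  [ 28, -26,  16]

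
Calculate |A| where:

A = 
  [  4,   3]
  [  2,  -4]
For a 2×2 matrix, det = ad - bc = (4)(-4) - (3)(2) = -22

det(A) = -22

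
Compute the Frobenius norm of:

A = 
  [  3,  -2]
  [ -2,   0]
||A||_F = 4.123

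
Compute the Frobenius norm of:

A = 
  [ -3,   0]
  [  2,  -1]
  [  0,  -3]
||A||_F = 4.796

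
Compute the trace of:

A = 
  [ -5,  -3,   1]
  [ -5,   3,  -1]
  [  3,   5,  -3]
-5

tr(A) = -5 + 3 + -3 = -5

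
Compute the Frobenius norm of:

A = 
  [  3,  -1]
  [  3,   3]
||A||_F = 5.292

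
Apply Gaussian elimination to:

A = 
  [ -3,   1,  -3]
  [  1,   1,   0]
Row operations:
R2 → R2 + (1/3)·R1

Resulting echelon form:
REF = 
  [ -3,   1,  -3]
  [  0, 4/3,  -1]

Rank = 2 (number of non-zero pivot rows).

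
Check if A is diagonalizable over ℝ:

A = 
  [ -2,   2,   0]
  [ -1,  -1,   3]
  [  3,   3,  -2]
No

Characteristic polynomial: det(λI - A) = λ³ + 5λ² + λ - 28
By the rational root theorem any rational root is an integer dividing 28; none of those is a root, so p(λ) has no rational roots and hence (being an irreducible cubic) no repeated roots.
Discriminant of the cubic: Δ = -9667
Δ < 0 ⇒ one real eigenvalue and a complex-conjugate pair: λ ≈ -3.469 + 1.553i, -3.469 - 1.553i, 1.938
Has complex eigenvalues (not diagonalizable over ℝ).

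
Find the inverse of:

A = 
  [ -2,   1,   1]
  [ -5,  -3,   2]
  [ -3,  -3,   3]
det(A) = (-2)·((-3)(3) - (2)(-3)) - (1)·((-5)(3) - (2)(-3)) + (1)·((-5)(-3) - (-3)(-3))
  = (-2)(-3) - (1)(-9) + (1)(6)
  = 21
det(A) = 21 ≠ 0, so A is invertible.

Cofactors Cᵢⱼ = (-1)ⁱ⁺ʲ·Mᵢⱼ:
C = 
  [ -3,   9,   6]
  [ -6,  -3,  -9]
  [  5,  -1,  11]

adj(A) = Cᵀ:
adj(A) = 
  [ -3,  -6,   5]
  [  9,  -3,  -1]
  [  6,  -9,  11]

A⁻¹ = (1/21) · adj(A):
A⁻¹ = 
  [ -1/7,  -2/7,  5/21]
  [  3/7,  -1/7, -1/21]
  [  2/7,  -3/7, 11/21]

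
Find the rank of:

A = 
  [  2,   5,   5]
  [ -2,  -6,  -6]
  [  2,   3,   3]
Row reduce:
R2 → R2 + (1)·R1
R3 → R3 - (1)·R1
R3 → R3 - (2)·R2
REF = 
  [  2,   5,   5]
  [  0,  -1,  -1]
  [  0,   0,   0]
Pivot columns: 1, 2 → 2 pivots.

rank(A) = 2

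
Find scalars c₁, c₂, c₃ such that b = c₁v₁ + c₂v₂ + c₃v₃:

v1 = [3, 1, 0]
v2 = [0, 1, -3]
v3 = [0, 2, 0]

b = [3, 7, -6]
c1 = 1, c2 = 2, c3 = 2

b = 1·v1 + 2·v2 + 2·v3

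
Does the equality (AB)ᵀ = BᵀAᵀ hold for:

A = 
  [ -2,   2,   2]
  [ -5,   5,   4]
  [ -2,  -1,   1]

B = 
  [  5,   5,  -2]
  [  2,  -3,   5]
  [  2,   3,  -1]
Yes

(AB)ᵀ = 
  [ -2,  -7, -10]
  [-10, -28,  -4]
  [ 12,  31,  -2]

BᵀAᵀ = 
  [ -2,  -7, -10]
  [-10, -28,  -4]
  [ 12,  31,  -2]

Both sides are equal — this is the standard identity (AB)ᵀ = BᵀAᵀ, which holds for all A, B.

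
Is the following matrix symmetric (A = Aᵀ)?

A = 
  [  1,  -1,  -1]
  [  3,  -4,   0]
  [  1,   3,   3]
No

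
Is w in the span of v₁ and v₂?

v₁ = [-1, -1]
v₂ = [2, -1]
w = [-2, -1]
Yes

Form the augmented matrix and row-reduce:
[v₁|v₂|w] = 
  [ -1,   2,  -2]
  [ -1,  -1,  -1]
R2 → R2 - (1)·R1
REF = 
  [ -1,   2,  -2]
  [  0,  -3,   1]

No row of the form [0 0 | nonzero], so the system is consistent. Back-substitution gives c₁ = 4/3, c₂ = -1/3: w = (4/3)·v₁ + (-1/3)·v₂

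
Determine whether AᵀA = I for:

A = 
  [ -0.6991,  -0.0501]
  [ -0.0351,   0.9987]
No

AᵀA = 
  [  0.4900,   0]
  [  0,   0.9999]
≠ I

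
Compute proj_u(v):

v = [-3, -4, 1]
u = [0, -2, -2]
proj_u(v) = [0, -3/2, -3/2]

v·u = (-3)(0) + (-4)(-2) + (1)(-2) = 6
u·u = (0)² + (-2)² + (-2)² = 8
proj_u(v) = (v·u / u·u) × u = (6/8) × u = (3/4) × u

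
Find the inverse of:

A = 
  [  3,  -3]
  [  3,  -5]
det(A) = (3)(-5) - (-3)(3) = -6
For a 2×2 matrix, A⁻¹ = (1/det(A)) · [[d, -b], [-c, a]]
    = (-1/6) · [[-5, 3], [-3, 3]]

A⁻¹ = 
  [ 5/6, -1/2]
  [ 1/2, -1/2]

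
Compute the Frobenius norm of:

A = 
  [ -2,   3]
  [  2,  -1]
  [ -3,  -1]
||A||_F = 5.292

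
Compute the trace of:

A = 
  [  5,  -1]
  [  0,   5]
10

tr(A) = 5 + 5 = 10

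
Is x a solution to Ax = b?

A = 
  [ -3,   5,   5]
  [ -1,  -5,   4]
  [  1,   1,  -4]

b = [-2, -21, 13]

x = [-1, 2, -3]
Yes

Ax = [-2, -21, 13] = b ✓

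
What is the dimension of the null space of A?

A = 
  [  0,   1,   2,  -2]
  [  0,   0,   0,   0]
nullity(A) = 3

Row reduce:
(no row operations needed)
REF = 
  [  0,   1,   2,  -2]
  [  0,   0,   0,   0]
Pivot columns: 2 → 1 pivot.
rank(A) = 1, so nullity(A) = 4 - 1 = 3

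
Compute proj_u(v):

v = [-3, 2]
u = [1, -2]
v·u = (-3)(1) + (2)(-2) = -7
u·u = (1)² + (-2)² = 5
proj_u(v) = (v·u / u·u) × u = (-7/5) × u

proj_u(v) = [-7/5, 14/5]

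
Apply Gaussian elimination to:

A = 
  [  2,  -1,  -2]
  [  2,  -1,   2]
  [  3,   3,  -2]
Row operations:
R2 → R2 - (1)·R1
R3 → R3 - (3/2)·R1
Swap R2 ↔ R3

Resulting echelon form:
REF = 
  [  2,  -1,  -2]
  [  0, 9/2,   1]
  [  0,   0,   4]

Rank = 3 (number of non-zero pivot rows).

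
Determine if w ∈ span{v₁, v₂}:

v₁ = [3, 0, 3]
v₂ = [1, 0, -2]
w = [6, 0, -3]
Yes

Form the augmented matrix and row-reduce:
[v₁|v₂|w] = 
  [  3,   1,   6]
  [  0,   0,   0]
  [  3,  -2,  -3]
R3 → R3 - (1)·R1
Swap R2 ↔ R3
REF = 
  [  3,   1,   6]
  [  0,  -3,  -9]
  [  0,   0,   0]

No row of the form [0 0 | nonzero], so the system is consistent. Back-substitution gives c₁ = 1, c₂ = 3: w = (1)·v₁ + (3)·v₂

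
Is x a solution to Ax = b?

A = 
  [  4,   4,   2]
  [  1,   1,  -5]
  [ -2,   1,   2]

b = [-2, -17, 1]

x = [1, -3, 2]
No

Ax = [-4, -12, -1] ≠ b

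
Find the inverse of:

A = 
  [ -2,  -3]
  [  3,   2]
det(A) = (-2)(2) - (-3)(3) = 5
For a 2×2 matrix, A⁻¹ = (1/det(A)) · [[d, -b], [-c, a]]
    = (1/5) · [[2, 3], [-3, -2]]

A⁻¹ = 
  [ 2/5,  3/5]
  [-3/5, -2/5]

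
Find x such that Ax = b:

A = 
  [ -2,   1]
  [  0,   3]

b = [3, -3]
Row reduce the augmented matrix [A|b]:
(already in echelon form)
REF = 
  [ -2,   1,   3]
  [  0,   3,  -3]

Back-substitution:
x₂ = (-3) / 3 = -1
x₁ = (3 - (1)(-1)) / (-2) = -2

x = [-2, -1]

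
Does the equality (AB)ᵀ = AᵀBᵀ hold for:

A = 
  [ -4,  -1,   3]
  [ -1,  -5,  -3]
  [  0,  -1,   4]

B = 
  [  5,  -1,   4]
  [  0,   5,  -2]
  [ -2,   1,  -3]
No

(AB)ᵀ = 
  [-26,   1,  -8]
  [  2, -27,  -1]
  [-23,  15, -10]

AᵀBᵀ = 
  [-19,  -5,   7]
  [ -4, -23,   0]
  [ 34, -23, -21]

The two matrices differ, so (AB)ᵀ ≠ AᵀBᵀ in general. The correct identity is (AB)ᵀ = BᵀAᵀ.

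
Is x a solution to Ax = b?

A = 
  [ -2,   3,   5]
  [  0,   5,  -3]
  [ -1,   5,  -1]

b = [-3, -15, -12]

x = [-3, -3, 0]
Yes

Ax = [-3, -15, -12] = b ✓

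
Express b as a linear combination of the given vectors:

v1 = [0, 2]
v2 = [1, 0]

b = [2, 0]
c1 = 0, c2 = 2

b = 0·v1 + 2·v2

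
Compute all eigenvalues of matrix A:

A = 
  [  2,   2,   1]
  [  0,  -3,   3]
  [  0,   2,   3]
Characteristic polynomial: det(λI - A) = λ³ - 2λ² - 15λ + 30
Testing integer divisors of the constant term: p(2) = 0, so (λ - 2) is a factor:
p(λ) = (λ - 2)(λ² - 15)
λ² - 15 = 0  ⇒  λ = (0 ± √((0)² - 4·(-15)))/2 = (0 ± √(60))/2
  = √15,  -√15

λ = 2, √15, -√15  (≈ 2, 3.873, -3.873)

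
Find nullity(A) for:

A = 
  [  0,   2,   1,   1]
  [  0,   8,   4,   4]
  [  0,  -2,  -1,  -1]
nullity(A) = 3

Row reduce:
R2 → R2 - (4)·R1
R3 → R3 + (1)·R1
REF = 
  [  0,   2,   1,   1]
  [  0,   0,   0,   0]
  [  0,   0,   0,   0]
Pivot columns: 2 → 1 pivot.
rank(A) = 1, so nullity(A) = 4 - 1 = 3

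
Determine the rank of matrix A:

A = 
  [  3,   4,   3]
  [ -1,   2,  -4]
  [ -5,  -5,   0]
Row reduce:
R2 → R2 + (1/3)·R1
R3 → R3 + (5/3)·R1
R3 → R3 - (1/2)·R2
REF = 
  [   3,    4,    3]
  [   0, 10/3,   -3]
  [   0,    0, 13/2]
Pivot columns: 1, 2, 3 → 3 pivots.

rank(A) = 3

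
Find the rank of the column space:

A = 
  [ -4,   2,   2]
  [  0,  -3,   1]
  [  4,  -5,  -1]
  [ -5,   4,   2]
Row reduce:
R3 → R3 + (1)·R1
R4 → R4 - (5/4)·R1
R3 → R3 - (1)·R2
R4 → R4 + (1/2)·R2
REF = 
  [ -4,   2,   2]
  [  0,  -3,   1]
  [  0,   0,   0]
  [  0,   0,   0]
Pivot columns: 1, 2 → 2 pivots.
dim(Col(A)) = number of pivot columns = 2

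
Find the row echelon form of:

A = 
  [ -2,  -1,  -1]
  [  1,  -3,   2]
Row operations:
R2 → R2 + (1/2)·R1

Resulting echelon form:
REF = 
  [  -2,   -1,   -1]
  [   0, -7/2,  3/2]

Rank = 2 (number of non-zero pivot rows).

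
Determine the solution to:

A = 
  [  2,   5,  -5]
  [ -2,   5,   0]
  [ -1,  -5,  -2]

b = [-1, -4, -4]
Row reduce the augmented matrix [A|b]:
R2 → R2 + (1)·R1
R3 → R3 + (1/2)·R1
R3 → R3 + (1/4)·R2
REF = 
  [    2,     5,    -5,    -1]
  [    0,    10,    -5,    -5]
  [    0,     0, -23/4, -23/4]

Back-substitution:
x₃ = (-23/4) / (-23/4) = 1
x₂ = (-5 - (-5)(1)) / 10 = 0
x₁ = (-1 - (5)(0) - (-5)(1)) / 2 = 2

x = [2, 0, 1]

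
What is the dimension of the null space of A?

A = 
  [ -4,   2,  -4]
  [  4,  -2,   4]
nullity(A) = 2

Row reduce:
R2 → R2 + (1)·R1
REF = 
  [ -4,   2,  -4]
  [  0,   0,   0]
Pivot columns: 1 → 1 pivot.
rank(A) = 1, so nullity(A) = 3 - 1 = 2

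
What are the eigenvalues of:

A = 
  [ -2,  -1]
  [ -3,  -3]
tr(A) = -5, det(A) = 3
Characteristic polynomial: λ² - tr(A)λ + det(A) = λ² + 5λ + 3
λ² + 5λ + 3 = 0  ⇒  λ = (-5 ± √((5)² - 4·(3)))/2 = (-5 ± √(13))/2
  = (-5 + √13)/2,  (-5 - √13)/2

λ = (-5 + √13)/2, (-5 - √13)/2  (≈ -0.6972, -4.303)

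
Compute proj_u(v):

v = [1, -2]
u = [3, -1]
proj_u(v) = [3/2, -1/2]

v·u = (1)(3) + (-2)(-1) = 5
u·u = (3)² + (-1)² = 10
proj_u(v) = (v·u / u·u) × u = (5/10) × u = (1/2) × u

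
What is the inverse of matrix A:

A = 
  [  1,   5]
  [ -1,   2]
det(A) = (1)(2) - (5)(-1) = 7
For a 2×2 matrix, A⁻¹ = (1/det(A)) · [[d, -b], [-c, a]]
    = (1/7) · [[2, -5], [1, 1]]

A⁻¹ = 
  [ 2/7, -5/7]
  [ 1/7,  1/7]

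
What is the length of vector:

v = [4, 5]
6.403

||v||₂ = √((4)² + (5)²) = √41 = 6.403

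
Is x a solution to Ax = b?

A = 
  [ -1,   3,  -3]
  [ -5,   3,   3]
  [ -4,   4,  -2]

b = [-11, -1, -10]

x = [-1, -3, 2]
No

Ax = [-14, 2, -12] ≠ b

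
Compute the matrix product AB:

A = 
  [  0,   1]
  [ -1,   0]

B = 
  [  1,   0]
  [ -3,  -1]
AB = 
  [ -3,  -1]
  [ -1,   0]

A is 2×2 and B is 2×2, so AB is 2×2. Each entry is (row of A)·(column of B):
AB[1,1] = (0)(1) + (1)(-3) = -3
AB[1,2] = (0)(0) + (1)(-1) = -1
AB[2,1] = (-1)(1) + (0)(-3) = -1
AB[2,2] = (-1)(0) + (0)(-1) = 0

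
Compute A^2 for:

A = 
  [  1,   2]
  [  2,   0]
A² = A·A:
A²[1,1] = (1)(1) + (2)(2) = 5
A²[1,2] = (1)(2) + (2)(0) = 2
A²[2,1] = (2)(1) + (0)(2) = 2
A²[2,2] = (2)(2) + (0)(0) = 4
A² = 
  [  5,   2]
  [  2,   4]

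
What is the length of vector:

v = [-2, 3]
3.606

||v||₂ = √((-2)² + (3)²) = √13 = 3.606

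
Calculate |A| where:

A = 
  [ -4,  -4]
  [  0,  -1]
4

For a 2×2 matrix, det = ad - bc = (-4)(-1) - (-4)(0) = 4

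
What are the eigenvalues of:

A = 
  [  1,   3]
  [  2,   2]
λ = 4, -1

tr(A) = 3, det(A) = -4
Characteristic polynomial: λ² - tr(A)λ + det(A) = λ² - 3λ - 4
λ² - 3λ - 4 = (λ + 1)(λ - 4)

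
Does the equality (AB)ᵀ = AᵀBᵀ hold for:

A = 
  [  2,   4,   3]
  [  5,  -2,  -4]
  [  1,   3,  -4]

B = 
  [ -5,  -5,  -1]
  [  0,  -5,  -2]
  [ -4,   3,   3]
No

(AB)ᵀ = 
  [-22,  -9,  11]
  [-21, -27, -32]
  [ -1, -13, -19]

AᵀBᵀ = 
  [-36, -27,  10]
  [-13,   4, -13]
  [  9,  28, -36]

The two matrices differ, so (AB)ᵀ ≠ AᵀBᵀ in general. The correct identity is (AB)ᵀ = BᵀAᵀ.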